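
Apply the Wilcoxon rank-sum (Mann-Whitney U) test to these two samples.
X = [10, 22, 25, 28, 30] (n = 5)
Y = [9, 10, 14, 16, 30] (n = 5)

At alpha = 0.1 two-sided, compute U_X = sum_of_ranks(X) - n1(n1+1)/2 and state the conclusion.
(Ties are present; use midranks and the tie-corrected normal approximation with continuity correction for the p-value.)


Step 1: Combine and sort all 10 observations; assign midranks.
sorted (value, group): (9,Y), (10,X), (10,Y), (14,Y), (16,Y), (22,X), (25,X), (28,X), (30,X), (30,Y)
ranks: 9->1, 10->2.5, 10->2.5, 14->4, 16->5, 22->6, 25->7, 28->8, 30->9.5, 30->9.5
Step 2: Rank sum for X: R1 = 2.5 + 6 + 7 + 8 + 9.5 = 33.
Step 3: U_X = R1 - n1(n1+1)/2 = 33 - 5*6/2 = 33 - 15 = 18.
       U_Y = n1*n2 - U_X = 25 - 18 = 7.
Step 4: Ties are present, so use the tie-corrected normal approximation (with continuity correction) for the p-value.
Step 5: p-value = 0.293326; compare to alpha = 0.1. fail to reject H0.

U_X = 18, p = 0.293326, fail to reject H0 at alpha = 0.1.


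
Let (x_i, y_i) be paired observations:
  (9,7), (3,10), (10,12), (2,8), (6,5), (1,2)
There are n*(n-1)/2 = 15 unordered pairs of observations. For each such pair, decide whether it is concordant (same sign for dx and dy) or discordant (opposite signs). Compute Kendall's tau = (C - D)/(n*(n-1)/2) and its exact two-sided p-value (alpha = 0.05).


Step 1: Enumerate the 15 unordered pairs (i,j) with i<j and classify each by sign(x_j-x_i) * sign(y_j-y_i).
  (1,2):dx=-6,dy=+3->D; (1,3):dx=+1,dy=+5->C; (1,4):dx=-7,dy=+1->D; (1,5):dx=-3,dy=-2->C
  (1,6):dx=-8,dy=-5->C; (2,3):dx=+7,dy=+2->C; (2,4):dx=-1,dy=-2->C; (2,5):dx=+3,dy=-5->D
  (2,6):dx=-2,dy=-8->C; (3,4):dx=-8,dy=-4->C; (3,5):dx=-4,dy=-7->C; (3,6):dx=-9,dy=-10->C
  (4,5):dx=+4,dy=-3->D; (4,6):dx=-1,dy=-6->C; (5,6):dx=-5,dy=-3->C
Step 2: C = 11, D = 4, total pairs = 15.
Step 3: tau = (C - D)/(n(n-1)/2) = (11 - 4)/15 = 0.466667.
Step 4: Exact two-sided p-value (enumerate n! = 720 permutations of y under H0): p = 0.272222.
Step 5: alpha = 0.05. fail to reject H0.

tau_b = 0.4667 (C=11, D=4), p = 0.272222, fail to reject H0.


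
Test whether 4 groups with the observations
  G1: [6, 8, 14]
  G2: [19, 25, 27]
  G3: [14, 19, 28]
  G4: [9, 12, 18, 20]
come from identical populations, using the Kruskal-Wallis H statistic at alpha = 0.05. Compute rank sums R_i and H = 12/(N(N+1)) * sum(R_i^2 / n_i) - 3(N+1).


Step 1: Combine all N = 13 observations and assign midranks.
sorted (value, group, rank): (6,G1,1), (8,G1,2), (9,G4,3), (12,G4,4), (14,G1,5.5), (14,G3,5.5), (18,G4,7), (19,G2,8.5), (19,G3,8.5), (20,G4,10), (25,G2,11), (27,G2,12), (28,G3,13)
Step 2: Sum ranks within each group.
R_1 = 8.5 (n_1 = 3)
R_2 = 31.5 (n_2 = 3)
R_3 = 27 (n_3 = 3)
R_4 = 24 (n_4 = 4)
Step 3: H = 12/(N(N+1)) * sum(R_i^2/n_i) - 3(N+1)
     = 12/(13*14) * (8.5^2/3 + 31.5^2/3 + 27^2/3 + 24^2/4) - 3*14
     = 0.065934 * 741.833 - 42
     = 6.912088.
Step 4: Ties present; correction factor C = 1 - 12/(13^3 - 13) = 0.994505. Corrected H = 6.912088 / 0.994505 = 6.950276.
Step 5: Under H0, H ~ chi^2(3); p-value = 0.073500.
Step 6: alpha = 0.05. fail to reject H0.

H = 6.9503, df = 3, p = 0.073500, fail to reject H0.


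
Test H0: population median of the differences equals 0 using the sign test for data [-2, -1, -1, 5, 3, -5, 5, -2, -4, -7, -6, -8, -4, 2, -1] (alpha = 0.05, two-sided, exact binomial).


Step 1: Discard zero differences. Original n = 15; n_eff = number of nonzero differences = 15.
Nonzero differences (with sign): -2, -1, -1, +5, +3, -5, +5, -2, -4, -7, -6, -8, -4, +2, -1
Step 2: Count signs: positive = 4, negative = 11.
Step 3: Under H0: P(positive) = 0.5, so the number of positives S ~ Bin(15, 0.5).
Step 4: Two-sided exact p-value = sum of Bin(15,0.5) probabilities at or below the observed probability = 0.118469.
Step 5: alpha = 0.05. fail to reject H0.

n_eff = 15, pos = 4, neg = 11, p = 0.118469, fail to reject H0.


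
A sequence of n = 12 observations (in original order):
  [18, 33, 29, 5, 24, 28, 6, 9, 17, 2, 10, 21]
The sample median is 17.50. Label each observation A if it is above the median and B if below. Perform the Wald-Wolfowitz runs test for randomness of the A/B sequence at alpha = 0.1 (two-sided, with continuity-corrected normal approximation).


Step 1: Compute median = 17.50; label A = above, B = below.
Labels in order: AAABAABBBBBA  (n_A = 6, n_B = 6)
Step 2: Count runs R = 5.
Step 3: Under H0 (random ordering), E[R] = 2*n_A*n_B/(n_A+n_B) + 1 = 2*6*6/12 + 1 = 7.0000.
        Var[R] = 2*n_A*n_B*(2*n_A*n_B - n_A - n_B) / ((n_A+n_B)^2 * (n_A+n_B-1)) = 4320/1584 = 2.7273.
        SD[R] = 1.6514.
Step 4: Continuity-corrected z = (R + 0.5 - E[R]) / SD[R] = (5 + 0.5 - 7.0000) / 1.6514 = -0.9083.
Step 5: Two-sided p-value via normal approximation = 2*(1 - Phi(|z|)) = 0.363722.
Step 6: alpha = 0.1. fail to reject H0.

R = 5, z = -0.9083, p = 0.363722, fail to reject H0.


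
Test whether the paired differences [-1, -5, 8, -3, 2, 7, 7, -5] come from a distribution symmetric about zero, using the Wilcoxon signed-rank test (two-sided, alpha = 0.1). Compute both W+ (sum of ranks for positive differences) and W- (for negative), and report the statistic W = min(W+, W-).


Step 1: Drop any zero differences (none here) and take |d_i|.
|d| = [1, 5, 8, 3, 2, 7, 7, 5]
Step 2: Midrank |d_i| (ties get averaged ranks).
ranks: |1|->1, |5|->4.5, |8|->8, |3|->3, |2|->2, |7|->6.5, |7|->6.5, |5|->4.5
Step 3: Attach original signs; sum ranks with positive sign and with negative sign.
W+ = 8 + 2 + 6.5 + 6.5 = 23
W- = 1 + 4.5 + 3 + 4.5 = 13
(Check: W+ + W- = 36 should equal n(n+1)/2 = 36.)
Step 4: Test statistic W = min(W+, W-) = 13.
Step 5: Ties in |d|, so use the tie-corrected normal approximation.
        E[W] = n(n+1)/4 = 8*9/4 = 18.
        Tie groups: |d|=5 (t=2), |d|=7 (t=2); sum(t^3 - t) = 12.
        Var[W] = n(n+1)(2n+1)/24 - sum(t^3-t)/48 = 1224/24 - 12/48 = 50.75.
        z = (W - E[W]) / sqrt(Var[W]) = (13 - 18) / 7.1239 = -0.7019.
        Two-sided p = 2*Phi(z) = 0.482765.
Step 6: alpha = 0.1. fail to reject H0.

W+ = 23, W- = 13, W = min = 13, p = 0.482765, fail to reject H0.


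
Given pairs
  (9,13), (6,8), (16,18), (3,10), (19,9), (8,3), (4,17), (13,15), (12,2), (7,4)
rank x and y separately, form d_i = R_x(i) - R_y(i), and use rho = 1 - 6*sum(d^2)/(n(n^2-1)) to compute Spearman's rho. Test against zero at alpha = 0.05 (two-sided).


Step 1: Rank x and y separately (midranks; no ties here).
rank(x): 9->6, 6->3, 16->9, 3->1, 19->10, 8->5, 4->2, 13->8, 12->7, 7->4
rank(y): 13->7, 8->4, 18->10, 10->6, 9->5, 3->2, 17->9, 15->8, 2->1, 4->3
Step 2: d_i = R_x(i) - R_y(i); compute d_i^2.
  (6-7)^2=1, (3-4)^2=1, (9-10)^2=1, (1-6)^2=25, (10-5)^2=25, (5-2)^2=9, (2-9)^2=49, (8-8)^2=0, (7-1)^2=36, (4-3)^2=1
sum(d^2) = 148.
Step 3: rho = 1 - 6*148 / (10*(10^2 - 1)) = 1 - 888/990 = 0.103030.
Step 4: Under H0, t = rho * sqrt((n-2)/(1-rho^2)) = 0.2930 ~ t(8).
Step 5: Two-sided p-value from the t-distribution with 8 df = 0.776998.
Step 6: alpha = 0.05. fail to reject H0.

rho = 0.1030, p = 0.776998, fail to reject H0 at alpha = 0.05.


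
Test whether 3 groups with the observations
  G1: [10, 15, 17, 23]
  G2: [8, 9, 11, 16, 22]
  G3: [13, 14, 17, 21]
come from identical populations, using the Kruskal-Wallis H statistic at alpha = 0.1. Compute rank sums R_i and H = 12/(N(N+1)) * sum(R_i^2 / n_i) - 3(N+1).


Step 1: Combine all N = 13 observations and assign midranks.
sorted (value, group, rank): (8,G2,1), (9,G2,2), (10,G1,3), (11,G2,4), (13,G3,5), (14,G3,6), (15,G1,7), (16,G2,8), (17,G1,9.5), (17,G3,9.5), (21,G3,11), (22,G2,12), (23,G1,13)
Step 2: Sum ranks within each group.
R_1 = 32.5 (n_1 = 4)
R_2 = 27 (n_2 = 5)
R_3 = 31.5 (n_3 = 4)
Step 3: H = 12/(N(N+1)) * sum(R_i^2/n_i) - 3(N+1)
     = 12/(13*14) * (32.5^2/4 + 27^2/5 + 31.5^2/4) - 3*14
     = 0.065934 * 657.925 - 42
     = 1.379670.
Step 4: Ties present; correction factor C = 1 - 6/(13^3 - 13) = 0.997253. Corrected H = 1.379670 / 0.997253 = 1.383471.
Step 5: Under H0, H ~ chi^2(2); p-value = 0.500706.
Step 6: alpha = 0.1. fail to reject H0.

H = 1.3835, df = 2, p = 0.500706, fail to reject H0.


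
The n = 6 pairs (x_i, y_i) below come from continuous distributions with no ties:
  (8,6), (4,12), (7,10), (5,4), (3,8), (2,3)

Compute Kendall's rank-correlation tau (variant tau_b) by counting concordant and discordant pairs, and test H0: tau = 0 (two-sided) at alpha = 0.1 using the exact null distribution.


Step 1: Enumerate the 15 unordered pairs (i,j) with i<j and classify each by sign(x_j-x_i) * sign(y_j-y_i).
  (1,2):dx=-4,dy=+6->D; (1,3):dx=-1,dy=+4->D; (1,4):dx=-3,dy=-2->C; (1,5):dx=-5,dy=+2->D
  (1,6):dx=-6,dy=-3->C; (2,3):dx=+3,dy=-2->D; (2,4):dx=+1,dy=-8->D; (2,5):dx=-1,dy=-4->C
  (2,6):dx=-2,dy=-9->C; (3,4):dx=-2,dy=-6->C; (3,5):dx=-4,dy=-2->C; (3,6):dx=-5,dy=-7->C
  (4,5):dx=-2,dy=+4->D; (4,6):dx=-3,dy=-1->C; (5,6):dx=-1,dy=-5->C
Step 2: C = 9, D = 6, total pairs = 15.
Step 3: tau = (C - D)/(n(n-1)/2) = (9 - 6)/15 = 0.200000.
Step 4: Exact two-sided p-value (enumerate n! = 720 permutations of y under H0): p = 0.719444.
Step 5: alpha = 0.1. fail to reject H0.

tau_b = 0.2000 (C=9, D=6), p = 0.719444, fail to reject H0.


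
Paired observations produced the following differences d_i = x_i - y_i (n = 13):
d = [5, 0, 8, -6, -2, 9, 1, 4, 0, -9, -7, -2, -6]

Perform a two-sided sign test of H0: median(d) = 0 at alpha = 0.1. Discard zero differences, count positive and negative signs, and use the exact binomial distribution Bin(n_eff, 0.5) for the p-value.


Step 1: Discard zero differences. Original n = 13; n_eff = number of nonzero differences = 11.
Nonzero differences (with sign): +5, +8, -6, -2, +9, +1, +4, -9, -7, -2, -6
Step 2: Count signs: positive = 5, negative = 6.
Step 3: Under H0: P(positive) = 0.5, so the number of positives S ~ Bin(11, 0.5).
Step 4: Two-sided exact p-value = sum of Bin(11,0.5) probabilities at or below the observed probability = 1.000000.
Step 5: alpha = 0.1. fail to reject H0.

n_eff = 11, pos = 5, neg = 6, p = 1.000000, fail to reject H0.


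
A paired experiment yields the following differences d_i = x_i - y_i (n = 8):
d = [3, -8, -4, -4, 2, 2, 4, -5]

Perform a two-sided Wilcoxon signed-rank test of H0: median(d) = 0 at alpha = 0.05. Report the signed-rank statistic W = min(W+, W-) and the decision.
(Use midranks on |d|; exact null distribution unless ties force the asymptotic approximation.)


Step 1: Drop any zero differences (none here) and take |d_i|.
|d| = [3, 8, 4, 4, 2, 2, 4, 5]
Step 2: Midrank |d_i| (ties get averaged ranks).
ranks: |3|->3, |8|->8, |4|->5, |4|->5, |2|->1.5, |2|->1.5, |4|->5, |5|->7
Step 3: Attach original signs; sum ranks with positive sign and with negative sign.
W+ = 3 + 1.5 + 1.5 + 5 = 11
W- = 8 + 5 + 5 + 7 = 25
(Check: W+ + W- = 36 should equal n(n+1)/2 = 36.)
Step 4: Test statistic W = min(W+, W-) = 11.
Step 5: Ties in |d|, so use the tie-corrected normal approximation.
        E[W] = n(n+1)/4 = 8*9/4 = 18.
        Tie groups: |d|=2 (t=2), |d|=4 (t=3); sum(t^3 - t) = 30.
        Var[W] = n(n+1)(2n+1)/24 - sum(t^3-t)/48 = 1224/24 - 30/48 = 50.375.
        z = (W - E[W]) / sqrt(Var[W]) = (11 - 18) / 7.0975 = -0.9863.
        Two-sided p = 2*Phi(z) = 0.324007.
Step 6: alpha = 0.05. fail to reject H0.

W+ = 11, W- = 25, W = min = 11, p = 0.324007, fail to reject H0.


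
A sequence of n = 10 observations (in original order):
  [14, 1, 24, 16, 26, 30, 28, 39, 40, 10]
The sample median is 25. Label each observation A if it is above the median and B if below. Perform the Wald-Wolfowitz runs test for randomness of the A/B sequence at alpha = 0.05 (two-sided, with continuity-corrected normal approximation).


Step 1: Compute median = 25; label A = above, B = below.
Labels in order: BBBBAAAAAB  (n_A = 5, n_B = 5)
Step 2: Count runs R = 3.
Step 3: Under H0 (random ordering), E[R] = 2*n_A*n_B/(n_A+n_B) + 1 = 2*5*5/10 + 1 = 6.0000.
        Var[R] = 2*n_A*n_B*(2*n_A*n_B - n_A - n_B) / ((n_A+n_B)^2 * (n_A+n_B-1)) = 2000/900 = 2.2222.
        SD[R] = 1.4907.
Step 4: Continuity-corrected z = (R + 0.5 - E[R]) / SD[R] = (3 + 0.5 - 6.0000) / 1.4907 = -1.6771.
Step 5: Two-sided p-value via normal approximation = 2*(1 - Phi(|z|)) = 0.093533.
Step 6: alpha = 0.05. fail to reject H0.

R = 3, z = -1.6771, p = 0.093533, fail to reject H0.


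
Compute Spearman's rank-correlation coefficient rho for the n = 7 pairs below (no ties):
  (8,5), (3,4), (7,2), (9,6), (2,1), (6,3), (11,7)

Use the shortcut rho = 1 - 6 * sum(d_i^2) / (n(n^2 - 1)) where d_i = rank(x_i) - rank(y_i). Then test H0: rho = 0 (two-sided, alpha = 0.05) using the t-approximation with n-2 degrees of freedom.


Step 1: Rank x and y separately (midranks; no ties here).
rank(x): 8->5, 3->2, 7->4, 9->6, 2->1, 6->3, 11->7
rank(y): 5->5, 4->4, 2->2, 6->6, 1->1, 3->3, 7->7
Step 2: d_i = R_x(i) - R_y(i); compute d_i^2.
  (5-5)^2=0, (2-4)^2=4, (4-2)^2=4, (6-6)^2=0, (1-1)^2=0, (3-3)^2=0, (7-7)^2=0
sum(d^2) = 8.
Step 3: rho = 1 - 6*8 / (7*(7^2 - 1)) = 1 - 48/336 = 0.857143.
Step 4: Under H0, t = rho * sqrt((n-2)/(1-rho^2)) = 3.7210 ~ t(5).
Step 5: Two-sided p-value from the t-distribution with 5 df = 0.013697.
Step 6: alpha = 0.05. reject H0.

rho = 0.8571, p = 0.013697, reject H0 at alpha = 0.05.


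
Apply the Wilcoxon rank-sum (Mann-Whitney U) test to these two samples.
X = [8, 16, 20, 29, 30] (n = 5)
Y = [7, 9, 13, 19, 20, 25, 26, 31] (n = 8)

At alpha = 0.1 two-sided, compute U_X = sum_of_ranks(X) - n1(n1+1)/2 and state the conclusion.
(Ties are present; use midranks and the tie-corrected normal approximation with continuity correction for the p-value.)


Step 1: Combine and sort all 13 observations; assign midranks.
sorted (value, group): (7,Y), (8,X), (9,Y), (13,Y), (16,X), (19,Y), (20,X), (20,Y), (25,Y), (26,Y), (29,X), (30,X), (31,Y)
ranks: 7->1, 8->2, 9->3, 13->4, 16->5, 19->6, 20->7.5, 20->7.5, 25->9, 26->10, 29->11, 30->12, 31->13
Step 2: Rank sum for X: R1 = 2 + 5 + 7.5 + 11 + 12 = 37.5.
Step 3: U_X = R1 - n1(n1+1)/2 = 37.5 - 5*6/2 = 37.5 - 15 = 22.5.
       U_Y = n1*n2 - U_X = 40 - 22.5 = 17.5.
Step 4: Ties are present, so use the tie-corrected normal approximation (with continuity correction) for the p-value.
Step 5: p-value = 0.769390; compare to alpha = 0.1. fail to reject H0.

U_X = 22.5, p = 0.769390, fail to reject H0 at alpha = 0.1.


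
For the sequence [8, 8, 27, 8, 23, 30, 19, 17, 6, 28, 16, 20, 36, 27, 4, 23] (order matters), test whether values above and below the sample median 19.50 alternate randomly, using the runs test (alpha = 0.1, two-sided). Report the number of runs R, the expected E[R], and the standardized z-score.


Step 1: Compute median = 19.50; label A = above, B = below.
Labels in order: BBABAABBBABAAABA  (n_A = 8, n_B = 8)
Step 2: Count runs R = 10.
Step 3: Under H0 (random ordering), E[R] = 2*n_A*n_B/(n_A+n_B) + 1 = 2*8*8/16 + 1 = 9.0000.
        Var[R] = 2*n_A*n_B*(2*n_A*n_B - n_A - n_B) / ((n_A+n_B)^2 * (n_A+n_B-1)) = 14336/3840 = 3.7333.
        SD[R] = 1.9322.
Step 4: Continuity-corrected z = (R - 0.5 - E[R]) / SD[R] = (10 - 0.5 - 9.0000) / 1.9322 = 0.2588.
Step 5: Two-sided p-value via normal approximation = 2*(1 - Phi(|z|)) = 0.795809.
Step 6: alpha = 0.1. fail to reject H0.

R = 10, z = 0.2588, p = 0.795809, fail to reject H0.


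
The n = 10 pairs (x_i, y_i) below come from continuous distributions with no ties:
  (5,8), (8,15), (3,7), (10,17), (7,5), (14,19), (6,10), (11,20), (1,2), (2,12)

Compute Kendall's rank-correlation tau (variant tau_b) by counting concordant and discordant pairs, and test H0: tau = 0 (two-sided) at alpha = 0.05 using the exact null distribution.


Step 1: Enumerate the 45 unordered pairs (i,j) with i<j and classify each by sign(x_j-x_i) * sign(y_j-y_i).
  (1,2):dx=+3,dy=+7->C; (1,3):dx=-2,dy=-1->C; (1,4):dx=+5,dy=+9->C; (1,5):dx=+2,dy=-3->D
  (1,6):dx=+9,dy=+11->C; (1,7):dx=+1,dy=+2->C; (1,8):dx=+6,dy=+12->C; (1,9):dx=-4,dy=-6->C
  (1,10):dx=-3,dy=+4->D; (2,3):dx=-5,dy=-8->C; (2,4):dx=+2,dy=+2->C; (2,5):dx=-1,dy=-10->C
  (2,6):dx=+6,dy=+4->C; (2,7):dx=-2,dy=-5->C; (2,8):dx=+3,dy=+5->C; (2,9):dx=-7,dy=-13->C
  (2,10):dx=-6,dy=-3->C; (3,4):dx=+7,dy=+10->C; (3,5):dx=+4,dy=-2->D; (3,6):dx=+11,dy=+12->C
  (3,7):dx=+3,dy=+3->C; (3,8):dx=+8,dy=+13->C; (3,9):dx=-2,dy=-5->C; (3,10):dx=-1,dy=+5->D
  (4,5):dx=-3,dy=-12->C; (4,6):dx=+4,dy=+2->C; (4,7):dx=-4,dy=-7->C; (4,8):dx=+1,dy=+3->C
  (4,9):dx=-9,dy=-15->C; (4,10):dx=-8,dy=-5->C; (5,6):dx=+7,dy=+14->C; (5,7):dx=-1,dy=+5->D
  (5,8):dx=+4,dy=+15->C; (5,9):dx=-6,dy=-3->C; (5,10):dx=-5,dy=+7->D; (6,7):dx=-8,dy=-9->C
  (6,8):dx=-3,dy=+1->D; (6,9):dx=-13,dy=-17->C; (6,10):dx=-12,dy=-7->C; (7,8):dx=+5,dy=+10->C
  (7,9):dx=-5,dy=-8->C; (7,10):dx=-4,dy=+2->D; (8,9):dx=-10,dy=-18->C; (8,10):dx=-9,dy=-8->C
  (9,10):dx=+1,dy=+10->C
Step 2: C = 37, D = 8, total pairs = 45.
Step 3: tau = (C - D)/(n(n-1)/2) = (37 - 8)/45 = 0.644444.
Step 4: Exact two-sided p-value (enumerate n! = 3628800 permutations of y under H0): p = 0.009148.
Step 5: alpha = 0.05. reject H0.

tau_b = 0.6444 (C=37, D=8), p = 0.009148, reject H0.


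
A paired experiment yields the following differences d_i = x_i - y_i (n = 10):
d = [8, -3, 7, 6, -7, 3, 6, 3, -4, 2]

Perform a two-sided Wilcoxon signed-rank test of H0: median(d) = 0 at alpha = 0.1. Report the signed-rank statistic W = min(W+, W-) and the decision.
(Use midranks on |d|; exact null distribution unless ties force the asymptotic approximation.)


Step 1: Drop any zero differences (none here) and take |d_i|.
|d| = [8, 3, 7, 6, 7, 3, 6, 3, 4, 2]
Step 2: Midrank |d_i| (ties get averaged ranks).
ranks: |8|->10, |3|->3, |7|->8.5, |6|->6.5, |7|->8.5, |3|->3, |6|->6.5, |3|->3, |4|->5, |2|->1
Step 3: Attach original signs; sum ranks with positive sign and with negative sign.
W+ = 10 + 8.5 + 6.5 + 3 + 6.5 + 3 + 1 = 38.5
W- = 3 + 8.5 + 5 = 16.5
(Check: W+ + W- = 55 should equal n(n+1)/2 = 55.)
Step 4: Test statistic W = min(W+, W-) = 16.5.
Step 5: Ties in |d|, so use the tie-corrected normal approximation.
        E[W] = n(n+1)/4 = 10*11/4 = 27.5.
        Tie groups: |d|=3 (t=3), |d|=6 (t=2), |d|=7 (t=2); sum(t^3 - t) = 36.
        Var[W] = n(n+1)(2n+1)/24 - sum(t^3-t)/48 = 2310/24 - 36/48 = 95.5.
        z = (W - E[W]) / sqrt(Var[W]) = (16.5 - 27.5) / 9.7724 = -1.1256.
        Two-sided p = 2*Phi(z) = 0.260327.
Step 6: alpha = 0.1. fail to reject H0.

W+ = 38.5, W- = 16.5, W = min = 16.5, p = 0.260327, fail to reject H0.


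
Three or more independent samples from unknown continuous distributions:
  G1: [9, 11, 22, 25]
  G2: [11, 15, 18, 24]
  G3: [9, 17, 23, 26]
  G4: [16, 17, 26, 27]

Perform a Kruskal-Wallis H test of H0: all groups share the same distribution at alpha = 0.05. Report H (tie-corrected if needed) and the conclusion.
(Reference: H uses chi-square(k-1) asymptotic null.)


Step 1: Combine all N = 16 observations and assign midranks.
sorted (value, group, rank): (9,G1,1.5), (9,G3,1.5), (11,G1,3.5), (11,G2,3.5), (15,G2,5), (16,G4,6), (17,G3,7.5), (17,G4,7.5), (18,G2,9), (22,G1,10), (23,G3,11), (24,G2,12), (25,G1,13), (26,G3,14.5), (26,G4,14.5), (27,G4,16)
Step 2: Sum ranks within each group.
R_1 = 28 (n_1 = 4)
R_2 = 29.5 (n_2 = 4)
R_3 = 34.5 (n_3 = 4)
R_4 = 44 (n_4 = 4)
Step 3: H = 12/(N(N+1)) * sum(R_i^2/n_i) - 3(N+1)
     = 12/(16*17) * (28^2/4 + 29.5^2/4 + 34.5^2/4 + 44^2/4) - 3*17
     = 0.044118 * 1195.12 - 51
     = 1.726103.
Step 4: Ties present; correction factor C = 1 - 24/(16^3 - 16) = 0.994118. Corrected H = 1.726103 / 0.994118 = 1.736317.
Step 5: Under H0, H ~ chi^2(3); p-value = 0.628890.
Step 6: alpha = 0.05. fail to reject H0.

H = 1.7363, df = 3, p = 0.628890, fail to reject H0.


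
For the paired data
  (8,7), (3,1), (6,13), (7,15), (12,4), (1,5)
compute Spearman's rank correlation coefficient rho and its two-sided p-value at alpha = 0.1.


Step 1: Rank x and y separately (midranks; no ties here).
rank(x): 8->5, 3->2, 6->3, 7->4, 12->6, 1->1
rank(y): 7->4, 1->1, 13->5, 15->6, 4->2, 5->3
Step 2: d_i = R_x(i) - R_y(i); compute d_i^2.
  (5-4)^2=1, (2-1)^2=1, (3-5)^2=4, (4-6)^2=4, (6-2)^2=16, (1-3)^2=4
sum(d^2) = 30.
Step 3: rho = 1 - 6*30 / (6*(6^2 - 1)) = 1 - 180/210 = 0.142857.
Step 4: Under H0, t = rho * sqrt((n-2)/(1-rho^2)) = 0.2887 ~ t(4).
Step 5: Two-sided p-value from the t-distribution with 4 df = 0.787172.
Step 6: alpha = 0.1. fail to reject H0.

rho = 0.1429, p = 0.787172, fail to reject H0 at alpha = 0.1.


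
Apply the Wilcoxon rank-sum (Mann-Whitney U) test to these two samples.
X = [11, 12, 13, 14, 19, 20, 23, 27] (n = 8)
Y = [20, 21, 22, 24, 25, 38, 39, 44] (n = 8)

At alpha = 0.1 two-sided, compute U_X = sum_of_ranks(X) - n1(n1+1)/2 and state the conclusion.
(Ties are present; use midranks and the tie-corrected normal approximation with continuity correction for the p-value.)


Step 1: Combine and sort all 16 observations; assign midranks.
sorted (value, group): (11,X), (12,X), (13,X), (14,X), (19,X), (20,X), (20,Y), (21,Y), (22,Y), (23,X), (24,Y), (25,Y), (27,X), (38,Y), (39,Y), (44,Y)
ranks: 11->1, 12->2, 13->3, 14->4, 19->5, 20->6.5, 20->6.5, 21->8, 22->9, 23->10, 24->11, 25->12, 27->13, 38->14, 39->15, 44->16
Step 2: Rank sum for X: R1 = 1 + 2 + 3 + 4 + 5 + 6.5 + 10 + 13 = 44.5.
Step 3: U_X = R1 - n1(n1+1)/2 = 44.5 - 8*9/2 = 44.5 - 36 = 8.5.
       U_Y = n1*n2 - U_X = 64 - 8.5 = 55.5.
Step 4: Ties are present, so use the tie-corrected normal approximation (with continuity correction) for the p-value.
Step 5: p-value = 0.015638; compare to alpha = 0.1. reject H0.

U_X = 8.5, p = 0.015638, reject H0 at alpha = 0.1.


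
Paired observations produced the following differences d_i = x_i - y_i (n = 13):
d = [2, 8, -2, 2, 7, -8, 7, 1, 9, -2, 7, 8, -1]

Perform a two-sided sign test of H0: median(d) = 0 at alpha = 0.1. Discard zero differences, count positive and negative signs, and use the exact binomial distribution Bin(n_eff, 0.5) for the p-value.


Step 1: Discard zero differences. Original n = 13; n_eff = number of nonzero differences = 13.
Nonzero differences (with sign): +2, +8, -2, +2, +7, -8, +7, +1, +9, -2, +7, +8, -1
Step 2: Count signs: positive = 9, negative = 4.
Step 3: Under H0: P(positive) = 0.5, so the number of positives S ~ Bin(13, 0.5).
Step 4: Two-sided exact p-value = sum of Bin(13,0.5) probabilities at or below the observed probability = 0.266846.
Step 5: alpha = 0.1. fail to reject H0.

n_eff = 13, pos = 9, neg = 4, p = 0.266846, fail to reject H0.


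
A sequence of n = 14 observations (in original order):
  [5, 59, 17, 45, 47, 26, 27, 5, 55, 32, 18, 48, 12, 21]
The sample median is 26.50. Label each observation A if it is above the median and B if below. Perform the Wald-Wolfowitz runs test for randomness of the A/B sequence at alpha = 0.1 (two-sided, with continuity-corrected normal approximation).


Step 1: Compute median = 26.50; label A = above, B = below.
Labels in order: BABAABABAABABB  (n_A = 7, n_B = 7)
Step 2: Count runs R = 11.
Step 3: Under H0 (random ordering), E[R] = 2*n_A*n_B/(n_A+n_B) + 1 = 2*7*7/14 + 1 = 8.0000.
        Var[R] = 2*n_A*n_B*(2*n_A*n_B - n_A - n_B) / ((n_A+n_B)^2 * (n_A+n_B-1)) = 8232/2548 = 3.2308.
        SD[R] = 1.7974.
Step 4: Continuity-corrected z = (R - 0.5 - E[R]) / SD[R] = (11 - 0.5 - 8.0000) / 1.7974 = 1.3909.
Step 5: Two-sided p-value via normal approximation = 2*(1 - Phi(|z|)) = 0.164264.
Step 6: alpha = 0.1. fail to reject H0.

R = 11, z = 1.3909, p = 0.164264, fail to reject H0.


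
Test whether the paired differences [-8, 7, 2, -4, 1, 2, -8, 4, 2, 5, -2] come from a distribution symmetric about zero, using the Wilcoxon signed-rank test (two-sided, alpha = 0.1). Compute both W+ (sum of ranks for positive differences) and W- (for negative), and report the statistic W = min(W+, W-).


Step 1: Drop any zero differences (none here) and take |d_i|.
|d| = [8, 7, 2, 4, 1, 2, 8, 4, 2, 5, 2]
Step 2: Midrank |d_i| (ties get averaged ranks).
ranks: |8|->10.5, |7|->9, |2|->3.5, |4|->6.5, |1|->1, |2|->3.5, |8|->10.5, |4|->6.5, |2|->3.5, |5|->8, |2|->3.5
Step 3: Attach original signs; sum ranks with positive sign and with negative sign.
W+ = 9 + 3.5 + 1 + 3.5 + 6.5 + 3.5 + 8 = 35
W- = 10.5 + 6.5 + 10.5 + 3.5 = 31
(Check: W+ + W- = 66 should equal n(n+1)/2 = 66.)
Step 4: Test statistic W = min(W+, W-) = 31.
Step 5: Ties in |d|, so use the tie-corrected normal approximation.
        E[W] = n(n+1)/4 = 11*12/4 = 33.
        Tie groups: |d|=2 (t=4), |d|=4 (t=2), |d|=8 (t=2); sum(t^3 - t) = 72.
        Var[W] = n(n+1)(2n+1)/24 - sum(t^3-t)/48 = 3036/24 - 72/48 = 125.
        z = (W - E[W]) / sqrt(Var[W]) = (31 - 33) / 11.1803 = -0.1789.
        Two-sided p = 2*Phi(z) = 0.858028.
Step 6: alpha = 0.1. fail to reject H0.

W+ = 35, W- = 31, W = min = 31, p = 0.858028, fail to reject H0.


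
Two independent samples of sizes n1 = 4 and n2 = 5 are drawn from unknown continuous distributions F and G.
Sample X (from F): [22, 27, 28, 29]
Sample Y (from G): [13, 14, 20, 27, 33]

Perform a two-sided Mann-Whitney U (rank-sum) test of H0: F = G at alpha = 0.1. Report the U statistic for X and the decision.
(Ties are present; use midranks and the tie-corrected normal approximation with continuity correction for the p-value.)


Step 1: Combine and sort all 9 observations; assign midranks.
sorted (value, group): (13,Y), (14,Y), (20,Y), (22,X), (27,X), (27,Y), (28,X), (29,X), (33,Y)
ranks: 13->1, 14->2, 20->3, 22->4, 27->5.5, 27->5.5, 28->7, 29->8, 33->9
Step 2: Rank sum for X: R1 = 4 + 5.5 + 7 + 8 = 24.5.
Step 3: U_X = R1 - n1(n1+1)/2 = 24.5 - 4*5/2 = 24.5 - 10 = 14.5.
       U_Y = n1*n2 - U_X = 20 - 14.5 = 5.5.
Step 4: Ties are present, so use the tie-corrected normal approximation (with continuity correction) for the p-value.
Step 5: p-value = 0.325163; compare to alpha = 0.1. fail to reject H0.

U_X = 14.5, p = 0.325163, fail to reject H0 at alpha = 0.1.


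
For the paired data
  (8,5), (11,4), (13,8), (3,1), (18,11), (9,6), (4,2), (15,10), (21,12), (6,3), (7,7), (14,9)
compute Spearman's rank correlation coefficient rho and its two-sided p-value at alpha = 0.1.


Step 1: Rank x and y separately (midranks; no ties here).
rank(x): 8->5, 11->7, 13->8, 3->1, 18->11, 9->6, 4->2, 15->10, 21->12, 6->3, 7->4, 14->9
rank(y): 5->5, 4->4, 8->8, 1->1, 11->11, 6->6, 2->2, 10->10, 12->12, 3->3, 7->7, 9->9
Step 2: d_i = R_x(i) - R_y(i); compute d_i^2.
  (5-5)^2=0, (7-4)^2=9, (8-8)^2=0, (1-1)^2=0, (11-11)^2=0, (6-6)^2=0, (2-2)^2=0, (10-10)^2=0, (12-12)^2=0, (3-3)^2=0, (4-7)^2=9, (9-9)^2=0
sum(d^2) = 18.
Step 3: rho = 1 - 6*18 / (12*(12^2 - 1)) = 1 - 108/1716 = 0.937063.
Step 4: Under H0, t = rho * sqrt((n-2)/(1-rho^2)) = 8.4868 ~ t(10).
Step 5: Two-sided p-value from the t-distribution with 10 df = 0.000007.
Step 6: alpha = 0.1. reject H0.

rho = 0.9371, p = 0.000007, reject H0 at alpha = 0.1.


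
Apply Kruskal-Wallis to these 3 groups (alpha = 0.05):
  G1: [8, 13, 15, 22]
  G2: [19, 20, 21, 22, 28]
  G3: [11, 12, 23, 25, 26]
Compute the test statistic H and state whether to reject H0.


Step 1: Combine all N = 14 observations and assign midranks.
sorted (value, group, rank): (8,G1,1), (11,G3,2), (12,G3,3), (13,G1,4), (15,G1,5), (19,G2,6), (20,G2,7), (21,G2,8), (22,G1,9.5), (22,G2,9.5), (23,G3,11), (25,G3,12), (26,G3,13), (28,G2,14)
Step 2: Sum ranks within each group.
R_1 = 19.5 (n_1 = 4)
R_2 = 44.5 (n_2 = 5)
R_3 = 41 (n_3 = 5)
Step 3: H = 12/(N(N+1)) * sum(R_i^2/n_i) - 3(N+1)
     = 12/(14*15) * (19.5^2/4 + 44.5^2/5 + 41^2/5) - 3*15
     = 0.057143 * 827.312 - 45
     = 2.275000.
Step 4: Ties present; correction factor C = 1 - 6/(14^3 - 14) = 0.997802. Corrected H = 2.275000 / 0.997802 = 2.280011.
Step 5: Under H0, H ~ chi^2(2); p-value = 0.319817.
Step 6: alpha = 0.05. fail to reject H0.

H = 2.2800, df = 2, p = 0.319817, fail to reject H0.


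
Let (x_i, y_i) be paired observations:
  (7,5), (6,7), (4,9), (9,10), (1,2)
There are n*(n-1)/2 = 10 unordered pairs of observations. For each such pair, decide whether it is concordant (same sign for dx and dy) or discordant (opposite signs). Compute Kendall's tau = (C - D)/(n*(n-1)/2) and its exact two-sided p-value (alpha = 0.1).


Step 1: Enumerate the 10 unordered pairs (i,j) with i<j and classify each by sign(x_j-x_i) * sign(y_j-y_i).
  (1,2):dx=-1,dy=+2->D; (1,3):dx=-3,dy=+4->D; (1,4):dx=+2,dy=+5->C; (1,5):dx=-6,dy=-3->C
  (2,3):dx=-2,dy=+2->D; (2,4):dx=+3,dy=+3->C; (2,5):dx=-5,dy=-5->C; (3,4):dx=+5,dy=+1->C
  (3,5):dx=-3,dy=-7->C; (4,5):dx=-8,dy=-8->C
Step 2: C = 7, D = 3, total pairs = 10.
Step 3: tau = (C - D)/(n(n-1)/2) = (7 - 3)/10 = 0.400000.
Step 4: Exact two-sided p-value (enumerate n! = 120 permutations of y under H0): p = 0.483333.
Step 5: alpha = 0.1. fail to reject H0.

tau_b = 0.4000 (C=7, D=3), p = 0.483333, fail to reject H0.


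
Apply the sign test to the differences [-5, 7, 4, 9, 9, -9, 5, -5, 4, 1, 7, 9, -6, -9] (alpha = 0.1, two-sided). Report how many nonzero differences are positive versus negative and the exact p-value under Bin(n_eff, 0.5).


Step 1: Discard zero differences. Original n = 14; n_eff = number of nonzero differences = 14.
Nonzero differences (with sign): -5, +7, +4, +9, +9, -9, +5, -5, +4, +1, +7, +9, -6, -9
Step 2: Count signs: positive = 9, negative = 5.
Step 3: Under H0: P(positive) = 0.5, so the number of positives S ~ Bin(14, 0.5).
Step 4: Two-sided exact p-value = sum of Bin(14,0.5) probabilities at or below the observed probability = 0.423950.
Step 5: alpha = 0.1. fail to reject H0.

n_eff = 14, pos = 9, neg = 5, p = 0.423950, fail to reject H0.


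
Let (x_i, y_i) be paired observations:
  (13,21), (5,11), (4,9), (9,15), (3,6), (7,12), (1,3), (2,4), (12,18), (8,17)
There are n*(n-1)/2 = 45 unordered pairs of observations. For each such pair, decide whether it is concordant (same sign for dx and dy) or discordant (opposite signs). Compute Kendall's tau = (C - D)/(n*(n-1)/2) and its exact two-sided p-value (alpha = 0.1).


Step 1: Enumerate the 45 unordered pairs (i,j) with i<j and classify each by sign(x_j-x_i) * sign(y_j-y_i).
  (1,2):dx=-8,dy=-10->C; (1,3):dx=-9,dy=-12->C; (1,4):dx=-4,dy=-6->C; (1,5):dx=-10,dy=-15->C
  (1,6):dx=-6,dy=-9->C; (1,7):dx=-12,dy=-18->C; (1,8):dx=-11,dy=-17->C; (1,9):dx=-1,dy=-3->C
  (1,10):dx=-5,dy=-4->C; (2,3):dx=-1,dy=-2->C; (2,4):dx=+4,dy=+4->C; (2,5):dx=-2,dy=-5->C
  (2,6):dx=+2,dy=+1->C; (2,7):dx=-4,dy=-8->C; (2,8):dx=-3,dy=-7->C; (2,9):dx=+7,dy=+7->C
  (2,10):dx=+3,dy=+6->C; (3,4):dx=+5,dy=+6->C; (3,5):dx=-1,dy=-3->C; (3,6):dx=+3,dy=+3->C
  (3,7):dx=-3,dy=-6->C; (3,8):dx=-2,dy=-5->C; (3,9):dx=+8,dy=+9->C; (3,10):dx=+4,dy=+8->C
  (4,5):dx=-6,dy=-9->C; (4,6):dx=-2,dy=-3->C; (4,7):dx=-8,dy=-12->C; (4,8):dx=-7,dy=-11->C
  (4,9):dx=+3,dy=+3->C; (4,10):dx=-1,dy=+2->D; (5,6):dx=+4,dy=+6->C; (5,7):dx=-2,dy=-3->C
  (5,8):dx=-1,dy=-2->C; (5,9):dx=+9,dy=+12->C; (5,10):dx=+5,dy=+11->C; (6,7):dx=-6,dy=-9->C
  (6,8):dx=-5,dy=-8->C; (6,9):dx=+5,dy=+6->C; (6,10):dx=+1,dy=+5->C; (7,8):dx=+1,dy=+1->C
  (7,9):dx=+11,dy=+15->C; (7,10):dx=+7,dy=+14->C; (8,9):dx=+10,dy=+14->C; (8,10):dx=+6,dy=+13->C
  (9,10):dx=-4,dy=-1->C
Step 2: C = 44, D = 1, total pairs = 45.
Step 3: tau = (C - D)/(n(n-1)/2) = (44 - 1)/45 = 0.955556.
Step 4: Exact two-sided p-value (enumerate n! = 3628800 permutations of y under H0): p = 0.000006.
Step 5: alpha = 0.1. reject H0.

tau_b = 0.9556 (C=44, D=1), p = 0.000006, reject H0.


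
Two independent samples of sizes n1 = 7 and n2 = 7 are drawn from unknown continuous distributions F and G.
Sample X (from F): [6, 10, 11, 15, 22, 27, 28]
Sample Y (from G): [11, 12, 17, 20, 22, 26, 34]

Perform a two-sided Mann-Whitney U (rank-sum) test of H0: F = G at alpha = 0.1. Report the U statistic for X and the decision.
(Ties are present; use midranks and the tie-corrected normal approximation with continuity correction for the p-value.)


Step 1: Combine and sort all 14 observations; assign midranks.
sorted (value, group): (6,X), (10,X), (11,X), (11,Y), (12,Y), (15,X), (17,Y), (20,Y), (22,X), (22,Y), (26,Y), (27,X), (28,X), (34,Y)
ranks: 6->1, 10->2, 11->3.5, 11->3.5, 12->5, 15->6, 17->7, 20->8, 22->9.5, 22->9.5, 26->11, 27->12, 28->13, 34->14
Step 2: Rank sum for X: R1 = 1 + 2 + 3.5 + 6 + 9.5 + 12 + 13 = 47.
Step 3: U_X = R1 - n1(n1+1)/2 = 47 - 7*8/2 = 47 - 28 = 19.
       U_Y = n1*n2 - U_X = 49 - 19 = 30.
Step 4: Ties are present, so use the tie-corrected normal approximation (with continuity correction) for the p-value.
Step 5: p-value = 0.521987; compare to alpha = 0.1. fail to reject H0.

U_X = 19, p = 0.521987, fail to reject H0 at alpha = 0.1.


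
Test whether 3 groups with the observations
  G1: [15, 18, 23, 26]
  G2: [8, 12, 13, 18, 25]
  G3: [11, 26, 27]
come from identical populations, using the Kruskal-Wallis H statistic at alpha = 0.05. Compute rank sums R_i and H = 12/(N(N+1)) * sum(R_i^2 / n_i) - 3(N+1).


Step 1: Combine all N = 12 observations and assign midranks.
sorted (value, group, rank): (8,G2,1), (11,G3,2), (12,G2,3), (13,G2,4), (15,G1,5), (18,G1,6.5), (18,G2,6.5), (23,G1,8), (25,G2,9), (26,G1,10.5), (26,G3,10.5), (27,G3,12)
Step 2: Sum ranks within each group.
R_1 = 30 (n_1 = 4)
R_2 = 23.5 (n_2 = 5)
R_3 = 24.5 (n_3 = 3)
Step 3: H = 12/(N(N+1)) * sum(R_i^2/n_i) - 3(N+1)
     = 12/(12*13) * (30^2/4 + 23.5^2/5 + 24.5^2/3) - 3*13
     = 0.076923 * 535.533 - 39
     = 2.194872.
Step 4: Ties present; correction factor C = 1 - 12/(12^3 - 12) = 0.993007. Corrected H = 2.194872 / 0.993007 = 2.210329.
Step 5: Under H0, H ~ chi^2(2); p-value = 0.331156.
Step 6: alpha = 0.05. fail to reject H0.

H = 2.2103, df = 2, p = 0.331156, fail to reject H0.


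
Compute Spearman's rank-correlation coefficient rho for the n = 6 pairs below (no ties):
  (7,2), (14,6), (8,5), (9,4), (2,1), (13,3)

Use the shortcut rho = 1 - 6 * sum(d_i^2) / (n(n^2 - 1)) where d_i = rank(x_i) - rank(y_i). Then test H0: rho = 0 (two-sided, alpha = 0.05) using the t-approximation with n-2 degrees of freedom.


Step 1: Rank x and y separately (midranks; no ties here).
rank(x): 7->2, 14->6, 8->3, 9->4, 2->1, 13->5
rank(y): 2->2, 6->6, 5->5, 4->4, 1->1, 3->3
Step 2: d_i = R_x(i) - R_y(i); compute d_i^2.
  (2-2)^2=0, (6-6)^2=0, (3-5)^2=4, (4-4)^2=0, (1-1)^2=0, (5-3)^2=4
sum(d^2) = 8.
Step 3: rho = 1 - 6*8 / (6*(6^2 - 1)) = 1 - 48/210 = 0.771429.
Step 4: Under H0, t = rho * sqrt((n-2)/(1-rho^2)) = 2.4247 ~ t(4).
Step 5: Two-sided p-value from the t-distribution with 4 df = 0.072397.
Step 6: alpha = 0.05. fail to reject H0.

rho = 0.7714, p = 0.072397, fail to reject H0 at alpha = 0.05.


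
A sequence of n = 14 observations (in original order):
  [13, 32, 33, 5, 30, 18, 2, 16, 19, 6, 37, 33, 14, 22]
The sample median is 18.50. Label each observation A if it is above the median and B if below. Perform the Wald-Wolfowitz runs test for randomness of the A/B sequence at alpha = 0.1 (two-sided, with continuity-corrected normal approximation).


Step 1: Compute median = 18.50; label A = above, B = below.
Labels in order: BAABABBBABAABA  (n_A = 7, n_B = 7)
Step 2: Count runs R = 10.
Step 3: Under H0 (random ordering), E[R] = 2*n_A*n_B/(n_A+n_B) + 1 = 2*7*7/14 + 1 = 8.0000.
        Var[R] = 2*n_A*n_B*(2*n_A*n_B - n_A - n_B) / ((n_A+n_B)^2 * (n_A+n_B-1)) = 8232/2548 = 3.2308.
        SD[R] = 1.7974.
Step 4: Continuity-corrected z = (R - 0.5 - E[R]) / SD[R] = (10 - 0.5 - 8.0000) / 1.7974 = 0.8345.
Step 5: Two-sided p-value via normal approximation = 2*(1 - Phi(|z|)) = 0.403986.
Step 6: alpha = 0.1. fail to reject H0.

R = 10, z = 0.8345, p = 0.403986, fail to reject H0.


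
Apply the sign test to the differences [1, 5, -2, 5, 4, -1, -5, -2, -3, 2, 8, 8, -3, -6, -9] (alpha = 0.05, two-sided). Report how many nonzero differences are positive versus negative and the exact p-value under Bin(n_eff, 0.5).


Step 1: Discard zero differences. Original n = 15; n_eff = number of nonzero differences = 15.
Nonzero differences (with sign): +1, +5, -2, +5, +4, -1, -5, -2, -3, +2, +8, +8, -3, -6, -9
Step 2: Count signs: positive = 7, negative = 8.
Step 3: Under H0: P(positive) = 0.5, so the number of positives S ~ Bin(15, 0.5).
Step 4: Two-sided exact p-value = sum of Bin(15,0.5) probabilities at or below the observed probability = 1.000000.
Step 5: alpha = 0.05. fail to reject H0.

n_eff = 15, pos = 7, neg = 8, p = 1.000000, fail to reject H0.


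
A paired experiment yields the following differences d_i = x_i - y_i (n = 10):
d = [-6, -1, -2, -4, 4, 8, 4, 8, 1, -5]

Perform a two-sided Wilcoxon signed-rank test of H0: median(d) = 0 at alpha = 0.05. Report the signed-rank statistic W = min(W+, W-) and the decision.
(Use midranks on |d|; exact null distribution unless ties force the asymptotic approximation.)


Step 1: Drop any zero differences (none here) and take |d_i|.
|d| = [6, 1, 2, 4, 4, 8, 4, 8, 1, 5]
Step 2: Midrank |d_i| (ties get averaged ranks).
ranks: |6|->8, |1|->1.5, |2|->3, |4|->5, |4|->5, |8|->9.5, |4|->5, |8|->9.5, |1|->1.5, |5|->7
Step 3: Attach original signs; sum ranks with positive sign and with negative sign.
W+ = 5 + 9.5 + 5 + 9.5 + 1.5 = 30.5
W- = 8 + 1.5 + 3 + 5 + 7 = 24.5
(Check: W+ + W- = 55 should equal n(n+1)/2 = 55.)
Step 4: Test statistic W = min(W+, W-) = 24.5.
Step 5: Ties in |d|, so use the tie-corrected normal approximation.
        E[W] = n(n+1)/4 = 10*11/4 = 27.5.
        Tie groups: |d|=1 (t=2), |d|=4 (t=3), |d|=8 (t=2); sum(t^3 - t) = 36.
        Var[W] = n(n+1)(2n+1)/24 - sum(t^3-t)/48 = 2310/24 - 36/48 = 95.5.
        z = (W - E[W]) / sqrt(Var[W]) = (24.5 - 27.5) / 9.7724 = -0.3070.
        Two-sided p = 2*Phi(z) = 0.758853.
Step 6: alpha = 0.05. fail to reject H0.

W+ = 30.5, W- = 24.5, W = min = 24.5, p = 0.758853, fail to reject H0.


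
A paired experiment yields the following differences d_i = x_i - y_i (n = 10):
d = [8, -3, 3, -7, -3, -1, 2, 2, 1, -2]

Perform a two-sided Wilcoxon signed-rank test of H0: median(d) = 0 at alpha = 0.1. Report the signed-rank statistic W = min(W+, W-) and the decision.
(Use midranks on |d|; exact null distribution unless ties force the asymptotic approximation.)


Step 1: Drop any zero differences (none here) and take |d_i|.
|d| = [8, 3, 3, 7, 3, 1, 2, 2, 1, 2]
Step 2: Midrank |d_i| (ties get averaged ranks).
ranks: |8|->10, |3|->7, |3|->7, |7|->9, |3|->7, |1|->1.5, |2|->4, |2|->4, |1|->1.5, |2|->4
Step 3: Attach original signs; sum ranks with positive sign and with negative sign.
W+ = 10 + 7 + 4 + 4 + 1.5 = 26.5
W- = 7 + 9 + 7 + 1.5 + 4 = 28.5
(Check: W+ + W- = 55 should equal n(n+1)/2 = 55.)
Step 4: Test statistic W = min(W+, W-) = 26.5.
Step 5: Ties in |d|, so use the tie-corrected normal approximation.
        E[W] = n(n+1)/4 = 10*11/4 = 27.5.
        Tie groups: |d|=1 (t=2), |d|=2 (t=3), |d|=3 (t=3); sum(t^3 - t) = 54.
        Var[W] = n(n+1)(2n+1)/24 - sum(t^3-t)/48 = 2310/24 - 54/48 = 95.125.
        z = (W - E[W]) / sqrt(Var[W]) = (26.5 - 27.5) / 9.7532 = -0.1025.
        Two-sided p = 2*Phi(z) = 0.918336.
Step 6: alpha = 0.1. fail to reject H0.

W+ = 26.5, W- = 28.5, W = min = 26.5, p = 0.918336, fail to reject H0.


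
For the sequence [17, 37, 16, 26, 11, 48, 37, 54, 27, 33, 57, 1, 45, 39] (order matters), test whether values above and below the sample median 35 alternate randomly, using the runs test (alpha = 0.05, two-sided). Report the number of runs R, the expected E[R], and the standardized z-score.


Step 1: Compute median = 35; label A = above, B = below.
Labels in order: BABBBAAABBABAA  (n_A = 7, n_B = 7)
Step 2: Count runs R = 8.
Step 3: Under H0 (random ordering), E[R] = 2*n_A*n_B/(n_A+n_B) + 1 = 2*7*7/14 + 1 = 8.0000.
        Var[R] = 2*n_A*n_B*(2*n_A*n_B - n_A - n_B) / ((n_A+n_B)^2 * (n_A+n_B-1)) = 8232/2548 = 3.2308.
        SD[R] = 1.7974.
Step 4: R = E[R], so z = 0 with no continuity correction.
Step 5: Two-sided p-value via normal approximation = 2*(1 - Phi(|z|)) = 1.000000.
Step 6: alpha = 0.05. fail to reject H0.

R = 8, z = 0.0000, p = 1.000000, fail to reject H0.


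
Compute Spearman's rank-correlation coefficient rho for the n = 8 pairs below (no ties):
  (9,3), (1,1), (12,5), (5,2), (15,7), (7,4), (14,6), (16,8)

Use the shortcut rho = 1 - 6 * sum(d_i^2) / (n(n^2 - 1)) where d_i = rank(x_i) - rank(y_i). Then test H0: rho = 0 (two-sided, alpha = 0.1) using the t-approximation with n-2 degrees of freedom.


Step 1: Rank x and y separately (midranks; no ties here).
rank(x): 9->4, 1->1, 12->5, 5->2, 15->7, 7->3, 14->6, 16->8
rank(y): 3->3, 1->1, 5->5, 2->2, 7->7, 4->4, 6->6, 8->8
Step 2: d_i = R_x(i) - R_y(i); compute d_i^2.
  (4-3)^2=1, (1-1)^2=0, (5-5)^2=0, (2-2)^2=0, (7-7)^2=0, (3-4)^2=1, (6-6)^2=0, (8-8)^2=0
sum(d^2) = 2.
Step 3: rho = 1 - 6*2 / (8*(8^2 - 1)) = 1 - 12/504 = 0.976190.
Step 4: Under H0, t = rho * sqrt((n-2)/(1-rho^2)) = 11.0235 ~ t(6).
Step 5: Two-sided p-value from the t-distribution with 6 df = 0.000033.
Step 6: alpha = 0.1. reject H0.

rho = 0.9762, p = 0.000033, reject H0 at alpha = 0.1.
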